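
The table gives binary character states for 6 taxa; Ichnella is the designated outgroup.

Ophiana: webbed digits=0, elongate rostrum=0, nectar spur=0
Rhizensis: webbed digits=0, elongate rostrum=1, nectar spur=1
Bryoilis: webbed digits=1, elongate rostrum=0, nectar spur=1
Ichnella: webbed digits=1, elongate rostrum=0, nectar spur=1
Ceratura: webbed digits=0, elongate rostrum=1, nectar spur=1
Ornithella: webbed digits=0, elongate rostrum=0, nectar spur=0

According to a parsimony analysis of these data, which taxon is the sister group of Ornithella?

Ophiana

Character polarity is set by the outgroup: the derived state is whichever differs from the outgroup's state, so for webbed digits, nectar spur the derived state is '0', and for the remaining characters it is '1'.
webbed digits: derived state '0' in Ceratura, Ophiana, Ornithella, and Rhizensis only — synapomorphy for {Ceratura, Ophiana, Ornithella, Rhizensis}.
Only Ceratura and Rhizensis show the derived state '1' for elongate rostrum, supporting them as a clade.
nectar spur (derived state '0') is shared by Ophiana and Ornithella — a synapomorphy uniting that clade.
Most parsimonious ingroup topology: (Bryoilis,((Rhizensis,Ceratura),(Ornithella,Ophiana))).
Ornithella and Ophiana form a cherry on this tree, so they are sister taxa.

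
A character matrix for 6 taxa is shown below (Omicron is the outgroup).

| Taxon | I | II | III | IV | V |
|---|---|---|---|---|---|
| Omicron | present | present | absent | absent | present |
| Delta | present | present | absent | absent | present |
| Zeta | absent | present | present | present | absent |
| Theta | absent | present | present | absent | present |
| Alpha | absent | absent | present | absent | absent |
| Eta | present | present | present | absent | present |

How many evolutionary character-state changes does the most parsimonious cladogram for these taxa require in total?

Character polarity is set by the outgroup: the derived state is whichever differs from the outgroup's state, so for I, II, V the derived state is 'absent', and for the remaining characters it is 'present'.
I (derived state 'absent') is shared by Alpha, Theta, and Zeta — a synapomorphy uniting that clade.
II: derived state 'absent' in Alpha only — an autapomorphy, so it tells us nothing about relationships among taxa.
Only Alpha, Eta, Theta, and Zeta show the derived state 'present' for III, supporting them as a clade.
IV (derived state 'present') is unique to Zeta (autapomorphy; uninformative for grouping).
V (derived state 'absent') is shared by Alpha and Zeta — a synapomorphy uniting that clade.
Most parsimonious ingroup topology: (Delta,(((Zeta,Alpha),Theta),Eta)).
Changes per character on this tree: I: 1; II: 1; III: 1; IV: 1; V: 1.
Total = 5.

5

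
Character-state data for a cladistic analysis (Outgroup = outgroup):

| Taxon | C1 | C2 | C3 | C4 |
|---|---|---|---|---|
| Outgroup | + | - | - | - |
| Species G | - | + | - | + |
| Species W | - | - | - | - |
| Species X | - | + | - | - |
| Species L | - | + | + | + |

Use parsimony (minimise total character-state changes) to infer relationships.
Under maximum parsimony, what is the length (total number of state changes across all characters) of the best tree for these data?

Character polarity is set by the outgroup: the derived state is whichever differs from the outgroup's state, so for C1 the derived state is '-', and for the remaining characters it is '+'.
C1 (derived state '-') is shared by all ingroup taxa — unites the whole ingroup.
C2: derived state '+' in Species G, Species L, and Species X only — synapomorphy for {Species G, Species L, Species X}.
C3 (derived state '+') is unique to Species L (autapomorphy; uninformative for grouping).
C4 (derived state '+') is shared by Species G and Species L — a synapomorphy uniting that clade.
Most parsimonious ingroup topology: (((Species G,Species L),Species X),Species W).
Changes per character on this tree: C1: 1; C2: 1; C3: 1; C4: 1.
Total = 4.

4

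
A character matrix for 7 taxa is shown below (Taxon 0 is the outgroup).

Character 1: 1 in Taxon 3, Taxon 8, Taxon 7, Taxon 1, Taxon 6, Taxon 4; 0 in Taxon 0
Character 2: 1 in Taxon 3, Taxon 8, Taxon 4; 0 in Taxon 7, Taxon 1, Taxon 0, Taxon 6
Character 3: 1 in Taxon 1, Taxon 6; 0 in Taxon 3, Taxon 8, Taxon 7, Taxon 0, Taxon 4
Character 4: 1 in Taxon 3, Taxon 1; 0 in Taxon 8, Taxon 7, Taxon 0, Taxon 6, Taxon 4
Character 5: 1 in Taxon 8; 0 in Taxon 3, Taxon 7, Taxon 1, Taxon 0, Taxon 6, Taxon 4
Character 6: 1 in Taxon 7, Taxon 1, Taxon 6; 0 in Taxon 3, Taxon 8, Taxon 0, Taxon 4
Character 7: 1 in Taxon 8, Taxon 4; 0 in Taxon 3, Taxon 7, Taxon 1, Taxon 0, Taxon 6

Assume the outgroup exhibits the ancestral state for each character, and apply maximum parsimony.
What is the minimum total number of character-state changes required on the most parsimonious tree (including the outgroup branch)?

The outgroup has state '0' for every character, so '1' is the derived state throughout.
All ingroup taxa share the derived state '1' for Character 1; it defines the ingroup but does not resolve relationships within it.
Character 2: derived state '1' in Taxon 3, Taxon 4, and Taxon 8 only — synapomorphy for {Taxon 3, Taxon 4, Taxon 8}.
Character 3: derived state '1' in Taxon 1 and Taxon 6 only — synapomorphy for {Taxon 1, Taxon 6}.
Character 4 (state '1') occurs in Taxon 1 and Taxon 3 but conflicts with the nesting implied by the other characters — most parsimoniously interpreted as homoplasy.
Character 5 (derived state '1') is unique to Taxon 8 (autapomorphy; uninformative for grouping).
Only Taxon 1, Taxon 6, and Taxon 7 show the derived state '1' for Character 6, supporting them as a clade.
Character 7 (derived state '1') is shared by Taxon 4 and Taxon 8 — a synapomorphy uniting that clade.
Most parsimonious ingroup topology: (((Taxon 6,Taxon 1),Taxon 7),(Taxon 3,(Taxon 4,Taxon 8))).
Changes per character on this tree: Character 1: 1; Character 2: 1; Character 3: 1; Character 4: 2; Character 5: 1; Character 6: 1; Character 7: 1.
Total = 8.

8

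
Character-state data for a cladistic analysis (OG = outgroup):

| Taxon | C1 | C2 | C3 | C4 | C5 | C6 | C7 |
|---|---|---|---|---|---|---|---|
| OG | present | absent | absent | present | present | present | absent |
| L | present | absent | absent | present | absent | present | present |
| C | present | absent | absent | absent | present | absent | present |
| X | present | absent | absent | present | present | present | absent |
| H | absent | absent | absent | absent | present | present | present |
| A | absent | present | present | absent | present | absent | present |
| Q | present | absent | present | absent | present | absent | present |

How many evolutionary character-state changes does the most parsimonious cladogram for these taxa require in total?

8

Character polarity is set by the outgroup: the derived state is whichever differs from the outgroup's state, so for C1, C4, C5, C6 the derived state is 'absent', and for the remaining characters it is 'present'.
C1 (state 'absent') occurs in A and H but conflicts with the nesting implied by the other characters — most parsimoniously interpreted as homoplasy.
C2: derived state 'present' in A only — an autapomorphy, so it tells us nothing about relationships among taxa.
C3: derived state 'present' in A and Q only — synapomorphy for {A, Q}.
Only A, C, H, and Q show the derived state 'absent' for C4, supporting them as a clade.
C5 (derived state 'absent') is unique to L (autapomorphy; uninformative for grouping).
C6 (derived state 'absent') is shared by A, C, and Q — a synapomorphy uniting that clade.
C7 (derived state 'present') is shared by A, C, H, L, and Q — a synapomorphy uniting that clade.
Most parsimonious ingroup topology: ((L,((C,(A,Q)),H)),X).
Changes per character on this tree: C1: 2; C2: 1; C3: 1; C4: 1; C5: 1; C6: 1; C7: 1.
Total = 8.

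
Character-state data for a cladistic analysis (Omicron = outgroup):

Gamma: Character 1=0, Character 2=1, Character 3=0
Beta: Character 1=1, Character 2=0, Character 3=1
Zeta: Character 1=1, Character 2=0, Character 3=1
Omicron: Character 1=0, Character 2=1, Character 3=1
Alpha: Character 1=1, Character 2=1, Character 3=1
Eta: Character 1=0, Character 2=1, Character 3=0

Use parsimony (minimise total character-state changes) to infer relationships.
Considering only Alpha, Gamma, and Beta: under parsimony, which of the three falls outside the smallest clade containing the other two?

Gamma

Character polarity is set by the outgroup: the derived state is whichever differs from the outgroup's state, so for Character 2, Character 3 the derived state is '0', and for the remaining characters it is '1'.
Only Alpha, Beta, and Zeta show the derived state '1' for Character 1, supporting them as a clade.
Character 2 (derived state '0') is shared by Beta and Zeta — a synapomorphy uniting that clade.
Only Eta and Gamma show the derived state '0' for Character 3, supporting them as a clade.
Most parsimonious ingroup topology: ((Eta,Gamma),((Beta,Zeta),Alpha)).
Beta and Alpha share a more recent common ancestor with each other than either does with Gamma, so Gamma is the least closely related of the three.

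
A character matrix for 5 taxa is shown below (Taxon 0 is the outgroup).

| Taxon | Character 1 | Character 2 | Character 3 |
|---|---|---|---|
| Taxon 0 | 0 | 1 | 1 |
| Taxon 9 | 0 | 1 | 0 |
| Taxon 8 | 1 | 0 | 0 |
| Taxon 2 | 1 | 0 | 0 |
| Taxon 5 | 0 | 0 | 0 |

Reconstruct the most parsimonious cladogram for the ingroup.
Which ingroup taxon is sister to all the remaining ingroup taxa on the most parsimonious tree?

Character polarity is set by the outgroup: the derived state is whichever differs from the outgroup's state, so for Character 2, Character 3 the derived state is '0', and for the remaining characters it is '1'.
Only Taxon 2 and Taxon 8 show the derived state '1' for Character 1, supporting them as a clade.
Only Taxon 2, Taxon 5, and Taxon 8 show the derived state '0' for Character 2, supporting them as a clade.
All ingroup taxa share the derived state '0' for Character 3; it defines the ingroup but does not resolve relationships within it.
Most parsimonious ingroup topology: (Taxon 9,((Taxon 8,Taxon 2),Taxon 5)).
Taxon 9 is sister to the clade containing all other ingroup taxa, so it is the earliest-diverging (most basal) ingroup lineage.

Taxon 9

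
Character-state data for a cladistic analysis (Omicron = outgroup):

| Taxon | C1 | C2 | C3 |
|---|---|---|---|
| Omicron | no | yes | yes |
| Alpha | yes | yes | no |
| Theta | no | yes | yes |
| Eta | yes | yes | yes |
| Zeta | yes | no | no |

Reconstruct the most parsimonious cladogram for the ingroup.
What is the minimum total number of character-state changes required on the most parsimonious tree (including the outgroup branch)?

3

Character polarity is set by the outgroup: the derived state is whichever differs from the outgroup's state, so for C2, C3 the derived state is 'no', and for the remaining characters it is 'yes'.
C1: derived state 'yes' in Alpha, Eta, and Zeta only — synapomorphy for {Alpha, Eta, Zeta}.
C2: derived state 'no' in Zeta only — an autapomorphy, so it tells us nothing about relationships among taxa.
C3 (derived state 'no') is shared by Alpha and Zeta — a synapomorphy uniting that clade.
Most parsimonious ingroup topology: (((Zeta,Alpha),Eta),Theta).
Changes per character on this tree: C1: 1; C2: 1; C3: 1.
Total = 3.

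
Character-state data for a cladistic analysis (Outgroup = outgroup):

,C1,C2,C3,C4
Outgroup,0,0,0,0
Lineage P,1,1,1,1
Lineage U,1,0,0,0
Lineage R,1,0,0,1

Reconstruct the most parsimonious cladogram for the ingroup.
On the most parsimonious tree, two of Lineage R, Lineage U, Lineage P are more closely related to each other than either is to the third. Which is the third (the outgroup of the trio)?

The outgroup has state '0' for every character, so '1' is the derived state throughout.
All ingroup taxa share the derived state '1' for C1; it defines the ingroup but does not resolve relationships within it.
C2 (derived state '1') is unique to Lineage P (autapomorphy; uninformative for grouping).
C3: derived state '1' in Lineage P only — an autapomorphy, so it tells us nothing about relationships among taxa.
Only Lineage P and Lineage R show the derived state '1' for C4, supporting them as a clade.
Most parsimonious ingroup topology: ((Lineage P,Lineage R),Lineage U).
Lineage R and Lineage P share a more recent common ancestor with each other than either does with Lineage U, so Lineage U is the least closely related of the three.

Lineage U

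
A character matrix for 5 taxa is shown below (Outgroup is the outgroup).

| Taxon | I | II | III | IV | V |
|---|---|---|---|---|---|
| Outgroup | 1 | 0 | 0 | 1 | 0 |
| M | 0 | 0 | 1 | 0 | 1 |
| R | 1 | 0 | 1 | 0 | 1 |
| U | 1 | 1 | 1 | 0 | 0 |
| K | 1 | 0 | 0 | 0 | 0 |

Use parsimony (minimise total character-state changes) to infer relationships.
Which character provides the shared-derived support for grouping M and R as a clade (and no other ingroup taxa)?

V

Character polarity is set by the outgroup: the derived state is whichever differs from the outgroup's state, so for I, IV the derived state is '0', and for the remaining characters it is '1'.
I (derived state '0') is unique to M (autapomorphy; uninformative for grouping).
II (derived state '1') is unique to U (autapomorphy; uninformative for grouping).
III (derived state '1') is shared by M, R, and U — a synapomorphy uniting that clade.
IV (derived state '0') is shared by all ingroup taxa — unites the whole ingroup.
V (derived state '1') is shared by M and R — a synapomorphy uniting that clade.
Most parsimonious ingroup topology: (((M,R),U),K).
The clade {M, R} is supported by V: its derived state '1' occurs in exactly those taxa and in no other taxon (including the outgroup).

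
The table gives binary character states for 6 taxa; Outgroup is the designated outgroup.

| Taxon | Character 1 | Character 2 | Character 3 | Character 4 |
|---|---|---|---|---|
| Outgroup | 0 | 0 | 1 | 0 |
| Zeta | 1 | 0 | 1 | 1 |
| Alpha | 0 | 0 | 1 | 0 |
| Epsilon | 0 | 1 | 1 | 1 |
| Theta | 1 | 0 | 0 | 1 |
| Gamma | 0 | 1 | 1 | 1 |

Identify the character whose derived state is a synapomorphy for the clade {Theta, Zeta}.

Character 1

Character polarity is set by the outgroup: the derived state is whichever differs from the outgroup's state, so for Character 3 the derived state is '0', and for the remaining characters it is '1'.
Character 1 (derived state '1') is shared by Theta and Zeta — a synapomorphy uniting that clade.
Character 2 (derived state '1') is shared by Epsilon and Gamma — a synapomorphy uniting that clade.
Character 3 (derived state '0') is unique to Theta (autapomorphy; uninformative for grouping).
Character 4: derived state '1' in Epsilon, Gamma, Theta, and Zeta only — synapomorphy for {Epsilon, Gamma, Theta, Zeta}.
Most parsimonious ingroup topology: (((Zeta,Theta),(Epsilon,Gamma)),Alpha).
The clade {Theta, Zeta} is supported by Character 1: its derived state '1' occurs in exactly those taxa and in no other taxon (including the outgroup).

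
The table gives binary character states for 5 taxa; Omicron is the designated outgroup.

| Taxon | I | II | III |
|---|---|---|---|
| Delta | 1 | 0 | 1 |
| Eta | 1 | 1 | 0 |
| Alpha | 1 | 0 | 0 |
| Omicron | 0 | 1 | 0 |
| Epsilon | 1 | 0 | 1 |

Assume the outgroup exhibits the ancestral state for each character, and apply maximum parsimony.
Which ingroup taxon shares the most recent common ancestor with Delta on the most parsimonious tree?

Character polarity is set by the outgroup: the derived state is whichever differs from the outgroup's state, so for II the derived state is '0', and for the remaining characters it is '1'.
All ingroup taxa share the derived state '1' for I; it defines the ingroup but does not resolve relationships within it.
II (derived state '0') is shared by Alpha, Delta, and Epsilon — a synapomorphy uniting that clade.
III: derived state '1' in Delta and Epsilon only — synapomorphy for {Delta, Epsilon}.
Most parsimonious ingroup topology: (((Epsilon,Delta),Alpha),Eta).
Delta and Epsilon form a cherry on this tree, so they are sister taxa.

Epsilon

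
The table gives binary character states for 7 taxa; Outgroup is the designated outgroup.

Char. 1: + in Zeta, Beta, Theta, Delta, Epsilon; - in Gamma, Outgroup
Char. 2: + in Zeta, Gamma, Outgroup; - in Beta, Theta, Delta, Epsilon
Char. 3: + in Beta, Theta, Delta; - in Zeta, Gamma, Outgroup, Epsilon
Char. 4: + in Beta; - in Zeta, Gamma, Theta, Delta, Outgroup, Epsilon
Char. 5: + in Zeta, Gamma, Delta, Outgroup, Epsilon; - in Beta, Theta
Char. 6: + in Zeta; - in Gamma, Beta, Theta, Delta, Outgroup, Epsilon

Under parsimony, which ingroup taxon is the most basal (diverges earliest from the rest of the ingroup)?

Gamma

Character polarity is set by the outgroup: the derived state is whichever differs from the outgroup's state, so for Char. 2, Char. 5 the derived state is '-', and for the remaining characters it is '+'.
Only Beta, Delta, Epsilon, Theta, and Zeta show the derived state '+' for Char. 1, supporting them as a clade.
Char. 2 (derived state '-') is shared by Beta, Delta, Epsilon, and Theta — a synapomorphy uniting that clade.
Only Beta, Delta, and Theta show the derived state '+' for Char. 3, supporting them as a clade.
Char. 4 (derived state '+') is unique to Beta (autapomorphy; uninformative for grouping).
Char. 5: derived state '-' in Beta and Theta only — synapomorphy for {Beta, Theta}.
Char. 6 (derived state '+') is unique to Zeta (autapomorphy; uninformative for grouping).
Most parsimonious ingroup topology: (Gamma,((Epsilon,((Theta,Beta),Delta)),Zeta)).
Gamma is sister to the clade containing all other ingroup taxa, so it is the earliest-diverging (most basal) ingroup lineage.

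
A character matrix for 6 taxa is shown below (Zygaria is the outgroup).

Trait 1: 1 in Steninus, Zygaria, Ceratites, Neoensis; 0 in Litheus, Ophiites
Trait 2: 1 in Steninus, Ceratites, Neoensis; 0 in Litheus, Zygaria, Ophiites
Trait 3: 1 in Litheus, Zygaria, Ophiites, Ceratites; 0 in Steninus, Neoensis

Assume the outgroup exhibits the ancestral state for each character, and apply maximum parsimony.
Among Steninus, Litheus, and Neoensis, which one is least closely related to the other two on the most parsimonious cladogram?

Litheus

Character polarity is set by the outgroup: the derived state is whichever differs from the outgroup's state, so for Trait 1, Trait 3 the derived state is '0', and for the remaining characters it is '1'.
Trait 1: derived state '0' in Litheus and Ophiites only — synapomorphy for {Litheus, Ophiites}.
Only Ceratites, Neoensis, and Steninus show the derived state '1' for Trait 2, supporting them as a clade.
Only Neoensis and Steninus show the derived state '0' for Trait 3, supporting them as a clade.
Most parsimonious ingroup topology: (((Neoensis,Steninus),Ceratites),(Litheus,Ophiites)).
Steninus and Neoensis share a more recent common ancestor with each other than either does with Litheus, so Litheus is the least closely related of the three.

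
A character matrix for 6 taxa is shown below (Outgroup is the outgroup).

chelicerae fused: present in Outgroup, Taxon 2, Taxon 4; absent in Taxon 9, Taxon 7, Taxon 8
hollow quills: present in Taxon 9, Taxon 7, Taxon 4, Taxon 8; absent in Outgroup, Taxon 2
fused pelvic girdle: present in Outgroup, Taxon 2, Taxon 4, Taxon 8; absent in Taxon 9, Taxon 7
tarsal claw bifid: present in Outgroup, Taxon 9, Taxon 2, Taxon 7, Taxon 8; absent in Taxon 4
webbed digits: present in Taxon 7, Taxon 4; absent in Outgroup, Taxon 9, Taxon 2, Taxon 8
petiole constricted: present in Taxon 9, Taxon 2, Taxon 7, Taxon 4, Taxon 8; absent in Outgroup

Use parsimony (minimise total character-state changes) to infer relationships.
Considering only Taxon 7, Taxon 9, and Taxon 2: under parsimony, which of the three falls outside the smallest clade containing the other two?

Taxon 2

Character polarity is set by the outgroup: the derived state is whichever differs from the outgroup's state, so for chelicerae fused, fused pelvic girdle, tarsal claw bifid the derived state is 'absent', and for the remaining characters it is 'present'.
chelicerae fused (derived state 'absent') is shared by Taxon 7, Taxon 8, and Taxon 9 — a synapomorphy uniting that clade.
hollow quills: derived state 'present' in Taxon 4, Taxon 7, Taxon 8, and Taxon 9 only — synapomorphy for {Taxon 4, Taxon 7, Taxon 8, Taxon 9}.
fused pelvic girdle (derived state 'absent') is shared by Taxon 7 and Taxon 9 — a synapomorphy uniting that clade.
tarsal claw bifid: derived state 'absent' in Taxon 4 only — an autapomorphy, so it tells us nothing about relationships among taxa.
webbed digits (state 'present') occurs in Taxon 4 and Taxon 7 but conflicts with the nesting implied by the other characters — most parsimoniously interpreted as homoplasy.
petiole constricted (derived state 'present') is shared by all ingroup taxa — unites the whole ingroup.
Most parsimonious ingroup topology: ((((Taxon 9,Taxon 7),Taxon 8),Taxon 4),Taxon 2).
Taxon 7 and Taxon 9 share a more recent common ancestor with each other than either does with Taxon 2, so Taxon 2 is the least closely related of the three.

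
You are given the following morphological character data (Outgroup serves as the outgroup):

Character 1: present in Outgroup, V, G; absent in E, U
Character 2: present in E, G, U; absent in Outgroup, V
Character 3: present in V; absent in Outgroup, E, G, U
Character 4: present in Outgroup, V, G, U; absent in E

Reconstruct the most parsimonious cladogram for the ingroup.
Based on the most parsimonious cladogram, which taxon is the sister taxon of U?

E

Character polarity is set by the outgroup: the derived state is whichever differs from the outgroup's state, so for Character 1, Character 4 the derived state is 'absent', and for the remaining characters it is 'present'.
Character 1 (derived state 'absent') is shared by E and U — a synapomorphy uniting that clade.
Only E, G, and U show the derived state 'present' for Character 2, supporting them as a clade.
Character 3 (derived state 'present') is unique to V (autapomorphy; uninformative for grouping).
Character 4: derived state 'absent' in E only — an autapomorphy, so it tells us nothing about relationships among taxa.
Most parsimonious ingroup topology: (((E,U),G),V).
U and E form a cherry on this tree, so they are sister taxa.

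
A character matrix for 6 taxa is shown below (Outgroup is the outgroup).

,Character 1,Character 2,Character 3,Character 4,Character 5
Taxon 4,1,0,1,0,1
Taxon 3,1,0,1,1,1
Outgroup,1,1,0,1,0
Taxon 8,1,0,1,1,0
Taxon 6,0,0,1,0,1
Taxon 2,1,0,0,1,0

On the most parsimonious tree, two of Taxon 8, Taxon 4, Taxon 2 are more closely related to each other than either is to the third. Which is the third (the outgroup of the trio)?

Taxon 2

Character polarity is set by the outgroup: the derived state is whichever differs from the outgroup's state, so for Character 1, Character 2, Character 4 the derived state is '0', and for the remaining characters it is '1'.
Character 1: derived state '0' in Taxon 6 only — an autapomorphy, so it tells us nothing about relationships among taxa.
All ingroup taxa share the derived state '0' for Character 2; it defines the ingroup but does not resolve relationships within it.
Only Taxon 3, Taxon 4, Taxon 6, and Taxon 8 show the derived state '1' for Character 3, supporting them as a clade.
Only Taxon 4 and Taxon 6 show the derived state '0' for Character 4, supporting them as a clade.
Only Taxon 3, Taxon 4, and Taxon 6 show the derived state '1' for Character 5, supporting them as a clade.
Most parsimonious ingroup topology: ((((Taxon 4,Taxon 6),Taxon 3),Taxon 8),Taxon 2).
Taxon 4 and Taxon 8 share a more recent common ancestor with each other than either does with Taxon 2, so Taxon 2 is the least closely related of the three.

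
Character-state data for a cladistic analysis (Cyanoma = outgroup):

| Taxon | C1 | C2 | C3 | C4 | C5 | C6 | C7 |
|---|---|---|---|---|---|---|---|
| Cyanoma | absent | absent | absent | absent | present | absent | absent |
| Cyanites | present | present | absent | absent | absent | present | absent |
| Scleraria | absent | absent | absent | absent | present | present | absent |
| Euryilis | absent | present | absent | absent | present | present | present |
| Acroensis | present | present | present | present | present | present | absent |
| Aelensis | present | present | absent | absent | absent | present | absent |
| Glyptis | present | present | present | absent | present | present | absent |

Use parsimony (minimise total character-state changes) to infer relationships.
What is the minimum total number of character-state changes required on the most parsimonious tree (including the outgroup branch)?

Character polarity is set by the outgroup: the derived state is whichever differs from the outgroup's state, so for C5 the derived state is 'absent', and for the remaining characters it is 'present'.
C1: derived state 'present' in Acroensis, Aelensis, Cyanites, and Glyptis only — synapomorphy for {Acroensis, Aelensis, Cyanites, Glyptis}.
C2: derived state 'present' in Acroensis, Aelensis, Cyanites, Euryilis, and Glyptis only — synapomorphy for {Acroensis, Aelensis, Cyanites, Euryilis, Glyptis}.
Only Acroensis and Glyptis show the derived state 'present' for C3, supporting them as a clade.
C4: derived state 'present' in Acroensis only — an autapomorphy, so it tells us nothing about relationships among taxa.
Only Aelensis and Cyanites show the derived state 'absent' for C5, supporting them as a clade.
C6 (derived state 'present') is shared by all ingroup taxa — unites the whole ingroup.
C7: derived state 'present' in Euryilis only — an autapomorphy, so it tells us nothing about relationships among taxa.
Most parsimonious ingroup topology: ((((Cyanites,Aelensis),(Acroensis,Glyptis)),Euryilis),Scleraria).
Changes per character on this tree: C1: 1; C2: 1; C3: 1; C4: 1; C5: 1; C6: 1; C7: 1.
Total = 7.

7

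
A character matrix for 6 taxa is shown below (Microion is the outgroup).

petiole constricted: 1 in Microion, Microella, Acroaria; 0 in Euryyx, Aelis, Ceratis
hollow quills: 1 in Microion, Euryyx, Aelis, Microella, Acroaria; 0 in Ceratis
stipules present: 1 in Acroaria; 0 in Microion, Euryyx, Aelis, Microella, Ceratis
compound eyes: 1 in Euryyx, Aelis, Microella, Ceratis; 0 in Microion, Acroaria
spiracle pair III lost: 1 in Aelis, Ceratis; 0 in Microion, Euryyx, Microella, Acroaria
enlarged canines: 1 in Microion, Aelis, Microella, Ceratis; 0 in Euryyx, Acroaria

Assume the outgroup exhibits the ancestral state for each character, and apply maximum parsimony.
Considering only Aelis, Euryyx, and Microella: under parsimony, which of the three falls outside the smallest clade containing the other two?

Microella

Character polarity is set by the outgroup: the derived state is whichever differs from the outgroup's state, so for petiole constricted, hollow quills, enlarged canines the derived state is '0', and for the remaining characters it is '1'.
petiole constricted: derived state '0' in Aelis, Ceratis, and Euryyx only — synapomorphy for {Aelis, Ceratis, Euryyx}.
hollow quills: derived state '0' in Ceratis only — an autapomorphy, so it tells us nothing about relationships among taxa.
stipules present (derived state '1') is unique to Acroaria (autapomorphy; uninformative for grouping).
compound eyes (derived state '1') is shared by Aelis, Ceratis, Euryyx, and Microella — a synapomorphy uniting that clade.
spiracle pair III lost (derived state '1') is shared by Aelis and Ceratis — a synapomorphy uniting that clade.
enlarged canines (state '0') occurs in Acroaria and Euryyx but conflicts with the nesting implied by the other characters — most parsimoniously interpreted as homoplasy.
Most parsimonious ingroup topology: (((Euryyx,(Aelis,Ceratis)),Microella),Acroaria).
Euryyx and Aelis share a more recent common ancestor with each other than either does with Microella, so Microella is the least closely related of the three.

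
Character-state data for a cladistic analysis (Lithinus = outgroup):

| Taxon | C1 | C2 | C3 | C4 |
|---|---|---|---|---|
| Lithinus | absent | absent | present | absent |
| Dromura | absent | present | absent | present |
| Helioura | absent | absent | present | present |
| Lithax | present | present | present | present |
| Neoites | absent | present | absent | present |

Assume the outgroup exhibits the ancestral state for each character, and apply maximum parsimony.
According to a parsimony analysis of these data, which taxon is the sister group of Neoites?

Dromura

Character polarity is set by the outgroup: the derived state is whichever differs from the outgroup's state, so for C3 the derived state is 'absent', and for the remaining characters it is 'present'.
C1 (derived state 'present') is unique to Lithax (autapomorphy; uninformative for grouping).
C2: derived state 'present' in Dromura, Lithax, and Neoites only — synapomorphy for {Dromura, Lithax, Neoites}.
Only Dromura and Neoites show the derived state 'absent' for C3, supporting them as a clade.
C4 (derived state 'present') is shared by all ingroup taxa — unites the whole ingroup.
Most parsimonious ingroup topology: (((Dromura,Neoites),Lithax),Helioura).
Neoites and Dromura form a cherry on this tree, so they are sister taxa.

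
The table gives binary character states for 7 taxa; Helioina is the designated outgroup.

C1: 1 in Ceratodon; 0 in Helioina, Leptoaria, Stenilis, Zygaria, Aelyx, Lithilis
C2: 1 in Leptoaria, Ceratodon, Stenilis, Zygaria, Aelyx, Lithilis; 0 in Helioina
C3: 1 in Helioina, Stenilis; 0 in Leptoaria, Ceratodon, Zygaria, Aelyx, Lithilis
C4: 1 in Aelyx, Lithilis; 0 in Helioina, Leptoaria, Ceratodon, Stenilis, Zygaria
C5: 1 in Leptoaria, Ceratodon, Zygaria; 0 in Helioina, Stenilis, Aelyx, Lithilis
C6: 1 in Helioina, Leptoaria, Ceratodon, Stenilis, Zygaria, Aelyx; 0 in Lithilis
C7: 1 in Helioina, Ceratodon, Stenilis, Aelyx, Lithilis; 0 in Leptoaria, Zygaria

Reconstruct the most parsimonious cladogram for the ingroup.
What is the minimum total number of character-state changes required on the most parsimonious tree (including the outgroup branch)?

7

Character polarity is set by the outgroup: the derived state is whichever differs from the outgroup's state, so for C3, C6, C7 the derived state is '0', and for the remaining characters it is '1'.
C1: derived state '1' in Ceratodon only — an autapomorphy, so it tells us nothing about relationships among taxa.
All ingroup taxa share the derived state '1' for C2; it defines the ingroup but does not resolve relationships within it.
Only Aelyx, Ceratodon, Leptoaria, Lithilis, and Zygaria show the derived state '0' for C3, supporting them as a clade.
C4 (derived state '1') is shared by Aelyx and Lithilis — a synapomorphy uniting that clade.
C5 (derived state '1') is shared by Ceratodon, Leptoaria, and Zygaria — a synapomorphy uniting that clade.
C6: derived state '0' in Lithilis only — an autapomorphy, so it tells us nothing about relationships among taxa.
C7: derived state '0' in Leptoaria and Zygaria only — synapomorphy for {Leptoaria, Zygaria}.
Most parsimonious ingroup topology: ((((Leptoaria,Zygaria),Ceratodon),(Aelyx,Lithilis)),Stenilis).
Changes per character on this tree: C1: 1; C2: 1; C3: 1; C4: 1; C5: 1; C6: 1; C7: 1.
Total = 7.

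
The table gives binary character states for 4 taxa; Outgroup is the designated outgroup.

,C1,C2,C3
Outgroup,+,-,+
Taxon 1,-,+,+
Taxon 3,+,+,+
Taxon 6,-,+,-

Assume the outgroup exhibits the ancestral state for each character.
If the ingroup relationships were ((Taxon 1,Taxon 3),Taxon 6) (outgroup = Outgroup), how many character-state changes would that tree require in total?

Map each character onto ((Taxon 1,Taxon 3),Taxon 6) (rooted by Outgroup) and count the minimum state changes it requires (Fitch parsimony):
C1: 2; C2: 1; C3: 1.
Total tree length = 4.

4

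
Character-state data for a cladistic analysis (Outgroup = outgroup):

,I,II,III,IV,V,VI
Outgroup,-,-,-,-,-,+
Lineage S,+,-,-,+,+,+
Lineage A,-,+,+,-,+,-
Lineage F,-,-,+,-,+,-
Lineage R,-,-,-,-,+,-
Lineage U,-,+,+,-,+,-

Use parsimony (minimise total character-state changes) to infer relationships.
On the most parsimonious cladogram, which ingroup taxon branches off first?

Lineage S

Character polarity is set by the outgroup: the derived state is whichever differs from the outgroup's state, so for VI the derived state is '-', and for the remaining characters it is '+'.
I (derived state '+') is unique to Lineage S (autapomorphy; uninformative for grouping).
II: derived state '+' in Lineage A and Lineage U only — synapomorphy for {Lineage A, Lineage U}.
Only Lineage A, Lineage F, and Lineage U show the derived state '+' for III, supporting them as a clade.
IV (derived state '+') is unique to Lineage S (autapomorphy; uninformative for grouping).
V (derived state '+') is shared by all ingroup taxa — unites the whole ingroup.
VI (derived state '-') is shared by Lineage A, Lineage F, Lineage R, and Lineage U — a synapomorphy uniting that clade.
Most parsimonious ingroup topology: (Lineage S,(((Lineage A,Lineage U),Lineage F),Lineage R)).
Lineage S is sister to the clade containing all other ingroup taxa, so it is the earliest-diverging (most basal) ingroup lineage.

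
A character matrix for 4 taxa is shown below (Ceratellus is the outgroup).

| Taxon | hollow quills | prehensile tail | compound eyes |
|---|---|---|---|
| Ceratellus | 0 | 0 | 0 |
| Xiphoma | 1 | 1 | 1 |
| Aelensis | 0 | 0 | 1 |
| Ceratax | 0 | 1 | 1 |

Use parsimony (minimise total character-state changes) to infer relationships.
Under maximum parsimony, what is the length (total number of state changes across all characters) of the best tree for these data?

The outgroup has state '0' for every character, so '1' is the derived state throughout.
hollow quills (derived state '1') is unique to Xiphoma (autapomorphy; uninformative for grouping).
Only Ceratax and Xiphoma show the derived state '1' for prehensile tail, supporting them as a clade.
All ingroup taxa share the derived state '1' for compound eyes; it defines the ingroup but does not resolve relationships within it.
Most parsimonious ingroup topology: ((Xiphoma,Ceratax),Aelensis).
Changes per character on this tree: hollow quills: 1; prehensile tail: 1; compound eyes: 1.
Total = 3.

3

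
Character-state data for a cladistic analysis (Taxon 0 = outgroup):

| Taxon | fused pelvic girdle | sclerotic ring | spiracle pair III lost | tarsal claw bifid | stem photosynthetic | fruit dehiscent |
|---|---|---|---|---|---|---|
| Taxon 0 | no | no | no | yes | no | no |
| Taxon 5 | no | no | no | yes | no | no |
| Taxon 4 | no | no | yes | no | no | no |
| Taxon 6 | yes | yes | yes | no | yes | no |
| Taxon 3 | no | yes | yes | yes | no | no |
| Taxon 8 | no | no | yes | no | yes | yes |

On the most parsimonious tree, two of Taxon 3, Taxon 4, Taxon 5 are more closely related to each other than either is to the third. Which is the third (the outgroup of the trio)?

Character polarity is set by the outgroup: the derived state is whichever differs from the outgroup's state, so for tarsal claw bifid the derived state is 'no', and for the remaining characters it is 'yes'.
fused pelvic girdle: derived state 'yes' in Taxon 6 only — an autapomorphy, so it tells us nothing about relationships among taxa.
sclerotic ring (state 'yes') occurs in Taxon 3 and Taxon 6 but conflicts with the nesting implied by the other characters — most parsimoniously interpreted as homoplasy.
spiracle pair III lost (derived state 'yes') is shared by Taxon 3, Taxon 4, Taxon 6, and Taxon 8 — a synapomorphy uniting that clade.
Only Taxon 4, Taxon 6, and Taxon 8 show the derived state 'no' for tarsal claw bifid, supporting them as a clade.
Only Taxon 6 and Taxon 8 show the derived state 'yes' for stem photosynthetic, supporting them as a clade.
fruit dehiscent: derived state 'yes' in Taxon 8 only — an autapomorphy, so it tells us nothing about relationships among taxa.
Most parsimonious ingroup topology: (Taxon 5,((Taxon 4,(Taxon 6,Taxon 8)),Taxon 3)).
Taxon 4 and Taxon 3 share a more recent common ancestor with each other than either does with Taxon 5, so Taxon 5 is the least closely related of the three.

Taxon 5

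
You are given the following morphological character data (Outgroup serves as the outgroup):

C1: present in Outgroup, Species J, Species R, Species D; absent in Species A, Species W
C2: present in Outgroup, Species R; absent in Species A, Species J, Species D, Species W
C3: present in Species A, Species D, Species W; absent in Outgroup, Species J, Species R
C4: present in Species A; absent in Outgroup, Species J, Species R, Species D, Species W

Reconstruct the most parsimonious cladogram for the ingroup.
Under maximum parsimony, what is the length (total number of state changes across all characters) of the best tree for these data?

4

Character polarity is set by the outgroup: the derived state is whichever differs from the outgroup's state, so for C1, C2 the derived state is 'absent', and for the remaining characters it is 'present'.
C1: derived state 'absent' in Species A and Species W only — synapomorphy for {Species A, Species W}.
Only Species A, Species D, Species J, and Species W show the derived state 'absent' for C2, supporting them as a clade.
C3: derived state 'present' in Species A, Species D, and Species W only — synapomorphy for {Species A, Species D, Species W}.
C4: derived state 'present' in Species A only — an autapomorphy, so it tells us nothing about relationships among taxa.
Most parsimonious ingroup topology: ((((Species A,Species W),Species D),Species J),Species R).
Changes per character on this tree: C1: 1; C2: 1; C3: 1; C4: 1.
Total = 4.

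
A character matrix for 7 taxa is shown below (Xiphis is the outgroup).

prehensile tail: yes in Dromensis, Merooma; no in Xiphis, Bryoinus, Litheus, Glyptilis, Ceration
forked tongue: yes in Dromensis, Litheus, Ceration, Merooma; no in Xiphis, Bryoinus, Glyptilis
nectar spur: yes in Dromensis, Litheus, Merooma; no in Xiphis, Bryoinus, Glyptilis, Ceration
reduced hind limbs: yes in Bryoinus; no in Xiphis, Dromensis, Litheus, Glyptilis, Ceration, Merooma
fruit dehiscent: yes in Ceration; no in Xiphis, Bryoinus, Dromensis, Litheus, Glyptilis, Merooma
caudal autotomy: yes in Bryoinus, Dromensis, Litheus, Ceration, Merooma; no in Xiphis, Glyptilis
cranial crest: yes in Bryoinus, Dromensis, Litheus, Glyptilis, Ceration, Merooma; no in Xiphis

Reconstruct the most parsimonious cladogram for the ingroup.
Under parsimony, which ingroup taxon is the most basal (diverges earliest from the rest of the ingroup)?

Glyptilis

The outgroup has state 'no' for every character, so 'yes' is the derived state throughout.
prehensile tail (derived state 'yes') is shared by Dromensis and Merooma — a synapomorphy uniting that clade.
forked tongue (derived state 'yes') is shared by Ceration, Dromensis, Litheus, and Merooma — a synapomorphy uniting that clade.
nectar spur: derived state 'yes' in Dromensis, Litheus, and Merooma only — synapomorphy for {Dromensis, Litheus, Merooma}.
reduced hind limbs (derived state 'yes') is unique to Bryoinus (autapomorphy; uninformative for grouping).
fruit dehiscent (derived state 'yes') is unique to Ceration (autapomorphy; uninformative for grouping).
Only Bryoinus, Ceration, Dromensis, Litheus, and Merooma show the derived state 'yes' for caudal autotomy, supporting them as a clade.
cranial crest (derived state 'yes') is shared by all ingroup taxa — unites the whole ingroup.
Most parsimonious ingroup topology: ((Bryoinus,(((Dromensis,Merooma),Litheus),Ceration)),Glyptilis).
Glyptilis is sister to the clade containing all other ingroup taxa, so it is the earliest-diverging (most basal) ingroup lineage.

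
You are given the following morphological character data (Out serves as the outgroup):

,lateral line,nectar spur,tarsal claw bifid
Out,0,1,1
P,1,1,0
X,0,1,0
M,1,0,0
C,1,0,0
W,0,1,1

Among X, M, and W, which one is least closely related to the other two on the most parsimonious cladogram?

W

Character polarity is set by the outgroup: the derived state is whichever differs from the outgroup's state, so for nectar spur, tarsal claw bifid the derived state is '0', and for the remaining characters it is '1'.
lateral line: derived state '1' in C, M, and P only — synapomorphy for {C, M, P}.
nectar spur (derived state '0') is shared by C and M — a synapomorphy uniting that clade.
tarsal claw bifid (derived state '0') is shared by C, M, P, and X — a synapomorphy uniting that clade.
Most parsimonious ingroup topology: (((P,(M,C)),X),W).
M and X share a more recent common ancestor with each other than either does with W, so W is the least closely related of the three.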